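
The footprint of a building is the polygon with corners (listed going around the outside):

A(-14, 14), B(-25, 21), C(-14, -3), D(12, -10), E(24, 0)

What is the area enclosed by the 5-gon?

588.5

Apply the surveyor's formula: 2A = Σ (x_i·y_{i+1} − x_{i+1}·y_i), indices taken mod 5.
Σ = (56) + (369) + (176) + (240) + (336) = 1177
Area = |Σ|/2 = 588.5.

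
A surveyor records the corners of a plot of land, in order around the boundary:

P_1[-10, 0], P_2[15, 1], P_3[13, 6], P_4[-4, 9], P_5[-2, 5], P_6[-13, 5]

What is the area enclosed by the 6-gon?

Cross-terms: -10, 77, 141, -2, 55, 50  ⇒  Σ = 311
Area = |Σ|/2 = 155.5.

155.5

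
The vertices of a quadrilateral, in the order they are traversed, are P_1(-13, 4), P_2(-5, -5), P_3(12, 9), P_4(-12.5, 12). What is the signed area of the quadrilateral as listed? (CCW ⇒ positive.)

P_1→P_2: (-13)(-5) − (-5)(4) = 85
P_2→P_3: (-5)(9) − (12)(-5) = 15
P_3→P_4: (12)(12) − (-12.5)(9) = 256.5
P_4→P_1: (-12.5)(4) − (-13)(12) = 106
Σ = 462.5
Signed area = Σ/2 = 231.25 (positive ⇒ counter-clockwise traversal).

231.25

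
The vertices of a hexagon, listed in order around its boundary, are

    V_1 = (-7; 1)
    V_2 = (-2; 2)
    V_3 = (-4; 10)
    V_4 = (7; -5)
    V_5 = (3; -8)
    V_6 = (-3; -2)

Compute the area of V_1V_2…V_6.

Σ = (-12) + (-12) + (-50) + (-41) + (-30) + (-17) = -162
Area = |Σ|/2 = 81.

81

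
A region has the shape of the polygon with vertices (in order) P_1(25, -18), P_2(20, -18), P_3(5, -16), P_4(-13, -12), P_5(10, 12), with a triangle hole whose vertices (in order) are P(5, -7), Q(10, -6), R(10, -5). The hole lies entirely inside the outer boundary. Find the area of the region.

Outer boundary:
P_1→P_2: (25)(-18) − (20)(-18) = -90
P_2→P_3: (20)(-16) − (5)(-18) = -230
P_3→P_4: (5)(-12) − (-13)(-16) = -268
P_4→P_5: (-13)(12) − (10)(-12) = -36
P_5→P_1: (10)(-18) − (25)(12) = -480
Σ = -1104
Area = |Σ|/2 = 552.
Hole:
Cross-terms: 40, 10, -45  ⇒  Σ = 5
Area = |Σ|/2 = 2.5.
Net area = 552 − 2.5 = 549.5.

549.5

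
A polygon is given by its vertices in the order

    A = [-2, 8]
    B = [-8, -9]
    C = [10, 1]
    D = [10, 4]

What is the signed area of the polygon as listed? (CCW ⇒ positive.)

141

Apply the shoelace formula: 2A = Σ (x_i·y_{i+1} − x_{i+1}·y_i), indices taken mod 4.
Cross-terms: 82, 82, 30, 88  ⇒  Σ = 282
Signed area = Σ/2 = 141 (positive ⇒ counter-clockwise traversal).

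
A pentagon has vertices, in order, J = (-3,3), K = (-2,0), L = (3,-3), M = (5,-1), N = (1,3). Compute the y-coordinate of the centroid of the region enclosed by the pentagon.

14/39

Apply Gauss's area formula. First the cross-terms c_i = x_i·y_{i+1} − x_{i+1}·y_i:
  6, 6, 12, 16, 12  ⇒  2A = 52, A = 26.
Then Σ (y_i + y_{i+1})·c_i = 56, so ȳ = 56 / (6·26) = 14/39.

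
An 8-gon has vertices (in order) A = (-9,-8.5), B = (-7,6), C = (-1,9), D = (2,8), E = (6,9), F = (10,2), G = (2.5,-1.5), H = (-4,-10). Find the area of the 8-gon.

Σ = (-113.5) + (-57) + (-26) + (-30) + (-78) + (-20) + (-31) + (-56) = -411.5
Area = |Σ|/2 = 205.75.

205.75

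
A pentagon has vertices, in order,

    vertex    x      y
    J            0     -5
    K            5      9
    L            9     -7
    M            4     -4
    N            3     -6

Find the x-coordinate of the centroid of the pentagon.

Apply the surveyor's formula. First the cross-terms c_i = x_i·y_{i+1} − x_{i+1}·y_i:
  25, -116, -8, -12, -15  ⇒  2A = -126, A = -63.
Then Σ (x_i + x_{i+1})·c_i = -1732, so x̄ = -1732 / (6·(-63)) = 866/189.

866/189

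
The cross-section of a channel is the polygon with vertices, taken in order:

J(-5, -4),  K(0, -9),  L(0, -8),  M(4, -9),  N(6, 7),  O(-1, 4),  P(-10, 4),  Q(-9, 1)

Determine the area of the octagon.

Apply the shoelace formula: 2A = Σ (x_i·y_{i+1} − x_{i+1}·y_i), indices taken mod 8.
Σ = (45) + (0) + (32) + (82) + (31) + (36) + (26) + (41) = 293
Area = |Σ|/2 = 146.5.

146.5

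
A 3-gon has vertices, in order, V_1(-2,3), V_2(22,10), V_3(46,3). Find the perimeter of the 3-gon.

98

|V_1V_2| = √((24)² + (7)²) = √625 = 25
|V_2V_3| = √((24)² + (-7)²) = √625 = 25
|V_3V_1| = √((-48)² + (0)²) = √2304 = 48
Perimeter = 25 + 25 + 48 = 98.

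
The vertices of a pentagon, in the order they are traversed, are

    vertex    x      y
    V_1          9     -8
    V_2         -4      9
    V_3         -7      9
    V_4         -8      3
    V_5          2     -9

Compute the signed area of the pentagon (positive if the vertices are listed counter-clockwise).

129

Apply Gauss's area formula: 2A = Σ (x_i·y_{i+1} − x_{i+1}·y_i), indices taken mod 5.
Σ = (49) + (27) + (51) + (66) + (65) = 258
Signed area = Σ/2 = 129 (positive ⇒ counter-clockwise traversal).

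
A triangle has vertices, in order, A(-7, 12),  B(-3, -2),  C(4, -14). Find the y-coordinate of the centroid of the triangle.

Apply the shoelace formula. First the cross-terms c_i = x_i·y_{i+1} − x_{i+1}·y_i:
  50, 50, -50  ⇒  2A = 50, A = 25.
Then Σ (y_i + y_{i+1})·c_i = -200, so ȳ = -200 / (6·25) = -4/3.

-4/3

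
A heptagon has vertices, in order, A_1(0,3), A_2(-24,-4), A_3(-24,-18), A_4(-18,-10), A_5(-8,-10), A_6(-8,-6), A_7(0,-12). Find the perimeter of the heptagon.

88

|A_1A_2| = √((-24)² + (-7)²) = √625 = 25
|A_2A_3| = √((0)² + (-14)²) = √196 = 14
|A_3A_4| = √((6)² + (8)²) = √100 = 10
|A_4A_5| = √((10)² + (0)²) = √100 = 10
|A_5A_6| = √((0)² + (4)²) = √16 = 4
|A_6A_7| = √((8)² + (-6)²) = √100 = 10
|A_7A_1| = √((0)² + (15)²) = √225 = 15
Perimeter = 25 + 14 + 10 + 10 + 4 + 10 + 15 = 88.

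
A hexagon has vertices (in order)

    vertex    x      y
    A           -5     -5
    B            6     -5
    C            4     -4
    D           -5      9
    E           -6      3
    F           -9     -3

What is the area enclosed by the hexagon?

90.5

Apply the shoelace (surveyor's) formula: 2A = Σ (x_i·y_{i+1} − x_{i+1}·y_i), indices taken mod 6.
Σ = (55) + (-4) + (16) + (39) + (45) + (30) = 181
Area = |Σ|/2 = 90.5.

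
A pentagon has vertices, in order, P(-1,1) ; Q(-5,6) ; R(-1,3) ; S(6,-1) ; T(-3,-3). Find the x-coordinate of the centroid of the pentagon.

Apply the shoelace formula. First the cross-terms c_i = x_i·y_{i+1} − x_{i+1}·y_i:
  -1, -9, -17, -21, -6  ⇒  2A = -54, A = -27.
Then Σ (x_i + x_{i+1})·c_i = -64, so x̄ = -64 / (6·(-27)) = 32/81.

32/81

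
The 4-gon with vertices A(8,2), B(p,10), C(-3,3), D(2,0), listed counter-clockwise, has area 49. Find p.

The doubled signed area Σ (x_i y_{i+1} − x_{i+1} y_i) is linear in p.
With p=0 it equals 108; the coefficient of p is 1 (from the two edges through B).
So 1·p + 108 = 2·49 = 98 ⇒ p = -10.

-10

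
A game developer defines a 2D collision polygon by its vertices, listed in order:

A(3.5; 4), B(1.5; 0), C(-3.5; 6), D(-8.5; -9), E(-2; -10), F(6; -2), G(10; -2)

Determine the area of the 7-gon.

135.75

A→B: (3.5)(0) − (1.5)(4) = -6
B→C: (1.5)(6) − (-3.5)(0) = 9
C→D: (-3.5)(-9) − (-8.5)(6) = 82.5
D→E: (-8.5)(-10) − (-2)(-9) = 67
E→F: (-2)(-2) − (6)(-10) = 64
F→G: (6)(-2) − (10)(-2) = 8
G→A: (10)(4) − (3.5)(-2) = 47
Σ = 271.5
Area = |Σ|/2 = 135.75.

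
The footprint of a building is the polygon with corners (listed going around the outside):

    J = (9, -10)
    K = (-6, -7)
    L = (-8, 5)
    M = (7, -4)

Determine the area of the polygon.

Apply the shoelace (surveyor's) formula: 2A = Σ (x_i·y_{i+1} − x_{i+1}·y_i), indices taken mod 4.
Σ = (-123) + (-86) + (-3) + (-34) = -246
Area = |Σ|/2 = 123.

123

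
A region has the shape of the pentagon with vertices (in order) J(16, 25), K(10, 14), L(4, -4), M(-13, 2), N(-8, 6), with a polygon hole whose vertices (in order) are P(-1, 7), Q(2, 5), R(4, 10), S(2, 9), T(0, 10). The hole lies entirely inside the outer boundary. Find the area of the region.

Outer boundary:
Σ = (-26) + (-96) + (-44) + (-62) + (-296) = -524
Area = |Σ|/2 = 262.
Hole:
Apply the surveyor's formula: 2A = Σ (x_i·y_{i+1} − x_{i+1}·y_i), indices taken mod 5.
Σ = (-19) + (0) + (16) + (20) + (10) = 27
Area = |Σ|/2 = 13.5.
Net area = 262 − 13.5 = 248.5.

248.5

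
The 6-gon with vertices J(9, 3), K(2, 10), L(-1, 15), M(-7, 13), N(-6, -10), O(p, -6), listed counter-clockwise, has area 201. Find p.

The doubled signed area Σ (x_i y_{i+1} − x_{i+1} y_i) is linear in p.
With p=0 it equals 454; the coefficient of p is 13 (from the two edges through O).
So 13·p + 454 = 2·201 = 402 ⇒ p = -4.

-4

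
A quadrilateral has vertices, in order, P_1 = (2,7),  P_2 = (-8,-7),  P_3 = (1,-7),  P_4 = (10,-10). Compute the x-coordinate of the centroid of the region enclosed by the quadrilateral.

349/255

Apply Gauss's area formula. First the cross-terms c_i = x_i·y_{i+1} − x_{i+1}·y_i:
  42, 63, 60, 90  ⇒  2A = 255, A = 127.5.
Then Σ (x_i + x_{i+1})·c_i = 1047, so x̄ = 1047 / (6·127.5) = 349/255.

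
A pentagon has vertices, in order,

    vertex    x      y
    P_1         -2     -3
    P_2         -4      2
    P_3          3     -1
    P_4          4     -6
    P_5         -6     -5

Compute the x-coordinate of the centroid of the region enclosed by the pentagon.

Apply Gauss's area formula. First the cross-terms c_i = x_i·y_{i+1} − x_{i+1}·y_i:
  -16, -2, -14, -56, 8  ⇒  2A = -80, A = -40.
Then Σ (x_i + x_{i+1})·c_i = 48, so x̄ = 48 / (6·(-40)) = -0.2.

-0.2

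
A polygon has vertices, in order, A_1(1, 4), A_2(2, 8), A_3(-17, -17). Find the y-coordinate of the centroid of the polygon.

-5/3

Apply the surveyor's formula. First the cross-terms c_i = x_i·y_{i+1} − x_{i+1}·y_i:
  0, 102, -51  ⇒  2A = 51, A = 25.5.
Then Σ (y_i + y_{i+1})·c_i = -255, so ȳ = -255 / (6·25.5) = -5/3.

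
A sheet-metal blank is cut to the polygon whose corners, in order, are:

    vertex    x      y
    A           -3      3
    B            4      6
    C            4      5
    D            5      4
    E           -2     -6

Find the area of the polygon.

44.5

Apply the shoelace formula: 2A = Σ (x_i·y_{i+1} − x_{i+1}·y_i), indices taken mod 5.
A→B: (-3)(6) − (4)(3) = -30
B→C: (4)(5) − (4)(6) = -4
C→D: (4)(4) − (5)(5) = -9
D→E: (5)(-6) − (-2)(4) = -22
E→A: (-2)(3) − (-3)(-6) = -24
Σ = -89
Area = |Σ|/2 = 44.5.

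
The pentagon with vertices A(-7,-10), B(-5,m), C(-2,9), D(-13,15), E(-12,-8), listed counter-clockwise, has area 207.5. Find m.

Write out the shoelace sum; only the two edges meeting at B involve m:
2·Area = [((-7)·m − (-5)·(-10)) + ((-5)·9 − (-2)·m)] + 435
       = -5·m + 340 = 415
⇒ m = -15.

-15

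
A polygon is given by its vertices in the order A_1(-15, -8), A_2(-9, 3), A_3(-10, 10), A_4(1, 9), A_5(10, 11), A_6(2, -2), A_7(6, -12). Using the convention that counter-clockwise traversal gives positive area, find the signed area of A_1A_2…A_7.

-319

Σ = (-117) + (-60) + (-100) + (-79) + (-42) + (-12) + (-228) = -638
Signed area = Σ/2 = -319 (negative ⇒ clockwise traversal).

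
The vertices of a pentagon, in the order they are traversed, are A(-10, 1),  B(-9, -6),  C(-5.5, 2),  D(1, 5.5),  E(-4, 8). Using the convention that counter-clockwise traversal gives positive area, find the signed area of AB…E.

45.875

A→B: (-10)(-6) − (-9)(1) = 69
B→C: (-9)(2) − (-5.5)(-6) = -51
C→D: (-5.5)(5.5) − (1)(2) = -32.25
D→E: (1)(8) − (-4)(5.5) = 30
E→A: (-4)(1) − (-10)(8) = 76
Σ = 91.75
Signed area = Σ/2 = 45.875 (positive ⇒ counter-clockwise traversal).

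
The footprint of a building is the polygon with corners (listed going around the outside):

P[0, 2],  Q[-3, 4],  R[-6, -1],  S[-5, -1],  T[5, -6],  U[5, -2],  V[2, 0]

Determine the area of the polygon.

48.5

Apply the shoelace formula: 2A = Σ (x_i·y_{i+1} − x_{i+1}·y_i), indices taken mod 7.
Cross-terms: 6, 27, 1, 35, 20, 4, 4  ⇒  Σ = 97
Area = |Σ|/2 = 48.5.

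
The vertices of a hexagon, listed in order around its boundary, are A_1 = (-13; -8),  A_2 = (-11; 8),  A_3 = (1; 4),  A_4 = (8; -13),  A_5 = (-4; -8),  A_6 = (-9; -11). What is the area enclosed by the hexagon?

252

Σ = (-192) + (-52) + (-45) + (-116) + (-28) + (-71) = -504
Area = |Σ|/2 = 252.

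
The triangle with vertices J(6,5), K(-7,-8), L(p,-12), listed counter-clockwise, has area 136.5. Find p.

10

The doubled signed area Σ (x_i y_{i+1} − x_{i+1} y_i) is linear in p.
With p=0 it equals 143; the coefficient of p is 13 (from the two edges through L).
So 13·p + 143 = 2·136.5 = 273 ⇒ p = 10.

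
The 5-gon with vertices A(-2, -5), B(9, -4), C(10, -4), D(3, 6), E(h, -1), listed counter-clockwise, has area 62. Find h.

0

Write out the shoelace sum; only the two edges meeting at E involve h:
2·Area = [(3·(-1) − h·6) + (h·(-5) − (-2)·(-1))] + 129
       = -11·h + 124 = 124
⇒ h = 0.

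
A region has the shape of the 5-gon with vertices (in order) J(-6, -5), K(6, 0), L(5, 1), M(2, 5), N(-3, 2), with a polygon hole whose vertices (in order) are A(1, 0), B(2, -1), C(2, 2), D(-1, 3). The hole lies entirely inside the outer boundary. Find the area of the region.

47.5

Outer boundary:
Apply Gauss's area formula: 2A = Σ (x_i·y_{i+1} − x_{i+1}·y_i), indices taken mod 5.
Σ = (30) + (6) + (23) + (19) + (27) = 105
Area = |Σ|/2 = 52.5.
Hole:
Apply the surveyor's formula: 2A = Σ (x_i·y_{i+1} − x_{i+1}·y_i), indices taken mod 4.
Σ = (-1) + (6) + (8) + (-3) = 10
Area = |Σ|/2 = 5.
Net area = 52.5 − 5 = 47.5.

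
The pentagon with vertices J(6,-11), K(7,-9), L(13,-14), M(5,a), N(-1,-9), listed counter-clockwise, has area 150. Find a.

12

Write out the shoelace sum; only the two edges meeting at M involve a:
2·Area = [(13·a − 5·(-14)) + (5·(-9) − (-1)·a)] + 107
       = 14·a + 132 = 300
⇒ a = 12.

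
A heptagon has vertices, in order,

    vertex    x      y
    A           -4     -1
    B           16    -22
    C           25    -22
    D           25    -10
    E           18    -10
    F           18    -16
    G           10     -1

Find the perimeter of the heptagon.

94

|AB| = √((20)² + (-21)²) = √841 = 29
|BC| = √((9)² + (0)²) = √81 = 9
|CD| = √((0)² + (12)²) = √144 = 12
|DE| = √((-7)² + (0)²) = √49 = 7
|EF| = √((0)² + (-6)²) = √36 = 6
|FG| = √((-8)² + (15)²) = √289 = 17
|GA| = √((-14)² + (0)²) = √196 = 14
Perimeter = 29 + 9 + 12 + 7 + 6 + 17 + 14 = 94.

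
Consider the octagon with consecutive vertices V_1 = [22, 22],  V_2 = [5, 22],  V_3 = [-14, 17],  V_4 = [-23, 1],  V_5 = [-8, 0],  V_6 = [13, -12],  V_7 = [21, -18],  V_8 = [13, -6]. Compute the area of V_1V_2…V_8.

896

Σ = (374) + (393) + (377) + (8) + (96) + (18) + (108) + (418) = 1792
Area = |Σ|/2 = 896.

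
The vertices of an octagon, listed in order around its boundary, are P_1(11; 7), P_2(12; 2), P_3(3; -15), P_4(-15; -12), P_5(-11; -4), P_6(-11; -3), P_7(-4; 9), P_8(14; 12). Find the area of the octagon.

Apply the surveyor's formula: 2A = Σ (x_i·y_{i+1} − x_{i+1}·y_i), indices taken mod 8.
Cross-terms: -62, -186, -261, -72, -11, -111, -174, -34  ⇒  Σ = -911
Area = |Σ|/2 = 455.5.

455.5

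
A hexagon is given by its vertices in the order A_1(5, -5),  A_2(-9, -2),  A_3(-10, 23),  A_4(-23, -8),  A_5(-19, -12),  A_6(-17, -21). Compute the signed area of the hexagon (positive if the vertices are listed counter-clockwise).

Σ = (-55) + (-227) + (609) + (124) + (195) + (190) = 836
Signed area = Σ/2 = 418 (positive ⇒ counter-clockwise traversal).

418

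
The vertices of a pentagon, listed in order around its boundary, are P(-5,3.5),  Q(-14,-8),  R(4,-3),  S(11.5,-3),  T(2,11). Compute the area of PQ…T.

190

Apply the shoelace (surveyor's) formula: 2A = Σ (x_i·y_{i+1} − x_{i+1}·y_i), indices taken mod 5.
Σ = (89) + (74) + (22.5) + (132.5) + (62) = 380
Area = |Σ|/2 = 190.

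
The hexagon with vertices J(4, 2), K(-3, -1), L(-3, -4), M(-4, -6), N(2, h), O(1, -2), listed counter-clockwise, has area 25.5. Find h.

-4

The doubled signed area Σ (x_i y_{i+1} − x_{i+1} y_i) is linear in h.
With h=0 it equals 31; the coefficient of h is -5 (from the two edges through N).
So -5·h + 31 = 2·25.5 = 51 ⇒ h = -4.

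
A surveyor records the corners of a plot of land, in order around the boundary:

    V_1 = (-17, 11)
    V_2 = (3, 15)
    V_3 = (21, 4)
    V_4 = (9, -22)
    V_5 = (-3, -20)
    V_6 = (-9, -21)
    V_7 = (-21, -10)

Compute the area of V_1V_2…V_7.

1102

Apply the surveyor's formula: 2A = Σ (x_i·y_{i+1} − x_{i+1}·y_i), indices taken mod 7.
Σ = (-288) + (-303) + (-498) + (-246) + (-117) + (-351) + (-401) = -2204
Area = |Σ|/2 = 1102.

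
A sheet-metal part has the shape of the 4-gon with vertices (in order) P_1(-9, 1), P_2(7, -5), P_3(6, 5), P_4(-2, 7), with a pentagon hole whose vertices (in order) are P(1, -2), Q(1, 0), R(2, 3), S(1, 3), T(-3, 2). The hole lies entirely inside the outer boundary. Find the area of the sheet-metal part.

Outer boundary:
Cross-terms: 38, 65, 52, 61  ⇒  Σ = 216
Area = |Σ|/2 = 108.
Hole:
Apply Gauss's area formula: 2A = Σ (x_i·y_{i+1} − x_{i+1}·y_i), indices taken mod 5.
Cross-terms: 2, 3, 3, 11, 4  ⇒  Σ = 23
Area = |Σ|/2 = 11.5.
Net area = 108 − 11.5 = 96.5.

96.5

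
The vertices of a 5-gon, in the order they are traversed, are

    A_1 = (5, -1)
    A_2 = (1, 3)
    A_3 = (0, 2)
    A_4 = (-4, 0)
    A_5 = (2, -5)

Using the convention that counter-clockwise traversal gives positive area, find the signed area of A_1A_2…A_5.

Apply the shoelace formula: 2A = Σ (x_i·y_{i+1} − x_{i+1}·y_i), indices taken mod 5.
A_1→A_2: (5)(3) − (1)(-1) = 16
A_2→A_3: (1)(2) − (0)(3) = 2
A_3→A_4: (0)(0) − (-4)(2) = 8
A_4→A_5: (-4)(-5) − (2)(0) = 20
A_5→A_1: (2)(-1) − (5)(-5) = 23
Σ = 69
Signed area = Σ/2 = 34.5 (positive ⇒ counter-clockwise traversal).

34.5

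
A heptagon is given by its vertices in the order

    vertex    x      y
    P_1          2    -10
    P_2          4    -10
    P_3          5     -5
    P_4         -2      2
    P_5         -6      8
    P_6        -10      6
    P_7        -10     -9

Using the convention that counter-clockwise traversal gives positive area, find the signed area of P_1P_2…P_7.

Apply the shoelace formula: 2A = Σ (x_i·y_{i+1} − x_{i+1}·y_i), indices taken mod 7.
Σ = (20) + (30) + (0) + (-4) + (44) + (150) + (118) = 358
Signed area = Σ/2 = 179 (positive ⇒ counter-clockwise traversal).

179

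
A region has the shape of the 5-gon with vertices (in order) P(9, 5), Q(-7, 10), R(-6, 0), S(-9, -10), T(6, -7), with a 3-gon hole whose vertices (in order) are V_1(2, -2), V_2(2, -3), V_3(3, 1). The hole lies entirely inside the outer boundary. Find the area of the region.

230

Outer boundary:
Σ = (125) + (60) + (60) + (123) + (93) = 461
Area = |Σ|/2 = 230.5.
Hole:
Apply Gauss's area formula: 2A = Σ (x_i·y_{i+1} − x_{i+1}·y_i), indices taken mod 3.
V_1→V_2: (2)(-3) − (2)(-2) = -2
V_2→V_3: (2)(1) − (3)(-3) = 11
V_3→V_1: (3)(-2) − (2)(1) = -8
Σ = 1
Area = |Σ|/2 = 0.5.
Net area = 230.5 − 0.5 = 230.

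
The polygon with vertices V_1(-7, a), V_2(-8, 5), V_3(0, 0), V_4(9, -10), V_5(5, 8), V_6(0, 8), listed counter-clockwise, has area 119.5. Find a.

Write out the shoelace sum; only the two edges meeting at V_1 involve a:
2·Area = [(0·a − (-7)·8) + ((-7)·5 − (-8)·a)] + 162
       = 8·a + 183 = 239
⇒ a = 7.

7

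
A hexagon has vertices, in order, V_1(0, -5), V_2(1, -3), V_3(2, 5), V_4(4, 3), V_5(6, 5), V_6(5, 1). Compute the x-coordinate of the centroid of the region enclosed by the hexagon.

Apply the surveyor's formula. First the cross-terms c_i = x_i·y_{i+1} − x_{i+1}·y_i:
  5, 11, -14, 2, -19, -25  ⇒  2A = -40, A = -20.
Then Σ (x_i + x_{i+1})·c_i = -360, so x̄ = -360 / (6·(-20)) = 3.

3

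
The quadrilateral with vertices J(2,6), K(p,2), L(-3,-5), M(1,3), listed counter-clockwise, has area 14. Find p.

Write out the shoelace sum; only the two edges meeting at K involve p:
2·Area = [(2·2 − p·6) + (p·(-5) − (-3)·2)] + -4
       = -11·p + 6 = 28
⇒ p = -2.

-2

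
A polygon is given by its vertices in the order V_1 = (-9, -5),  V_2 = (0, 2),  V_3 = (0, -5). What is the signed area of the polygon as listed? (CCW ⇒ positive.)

-31.5

Σ = (-18) + (0) + (-45) = -63
Signed area = Σ/2 = -31.5 (negative ⇒ clockwise traversal).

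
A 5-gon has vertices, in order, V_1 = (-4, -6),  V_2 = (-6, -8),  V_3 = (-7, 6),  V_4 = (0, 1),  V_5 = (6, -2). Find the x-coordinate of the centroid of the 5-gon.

-43/17

Apply the surveyor's formula. First the cross-terms c_i = x_i·y_{i+1} − x_{i+1}·y_i:
  -4, -92, -7, -6, -44  ⇒  2A = -153, A = -76.5.
Then Σ (x_i + x_{i+1})·c_i = 1161, so x̄ = 1161 / (6·(-76.5)) = -43/17.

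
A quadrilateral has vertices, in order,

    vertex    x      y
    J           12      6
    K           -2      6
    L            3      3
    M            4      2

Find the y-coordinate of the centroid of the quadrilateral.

Apply the shoelace formula. First the cross-terms c_i = x_i·y_{i+1} − x_{i+1}·y_i:
  84, -24, -6, 0  ⇒  2A = 54, A = 27.
Then Σ (y_i + y_{i+1})·c_i = 762, so ȳ = 762 / (6·27) = 127/27.

127/27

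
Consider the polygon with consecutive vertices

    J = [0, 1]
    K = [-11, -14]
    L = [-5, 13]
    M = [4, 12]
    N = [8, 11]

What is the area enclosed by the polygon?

179

Apply the shoelace (surveyor's) formula: 2A = Σ (x_i·y_{i+1} − x_{i+1}·y_i), indices taken mod 5.
Cross-terms: 11, -213, -112, -52, 8  ⇒  Σ = -358
Area = |Σ|/2 = 179.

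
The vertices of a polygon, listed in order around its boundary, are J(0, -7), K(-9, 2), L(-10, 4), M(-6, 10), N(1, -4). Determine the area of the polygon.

Apply the shoelace (surveyor's) formula: 2A = Σ (x_i·y_{i+1} − x_{i+1}·y_i), indices taken mod 5.
J→K: (0)(2) − (-9)(-7) = -63
K→L: (-9)(4) − (-10)(2) = -16
L→M: (-10)(10) − (-6)(4) = -76
M→N: (-6)(-4) − (1)(10) = 14
N→J: (1)(-7) − (0)(-4) = -7
Σ = -148
Area = |Σ|/2 = 74.

74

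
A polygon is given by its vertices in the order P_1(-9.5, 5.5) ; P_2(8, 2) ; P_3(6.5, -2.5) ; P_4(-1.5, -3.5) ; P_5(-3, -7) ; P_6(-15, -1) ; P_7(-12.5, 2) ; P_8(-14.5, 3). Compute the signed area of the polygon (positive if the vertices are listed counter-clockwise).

-163.375

Σ = (-63) + (-33) + (-26.5) + (0) + (-102) + (-42.5) + (-8.5) + (-51.25) = -326.75
Signed area = Σ/2 = -163.375 (negative ⇒ clockwise traversal).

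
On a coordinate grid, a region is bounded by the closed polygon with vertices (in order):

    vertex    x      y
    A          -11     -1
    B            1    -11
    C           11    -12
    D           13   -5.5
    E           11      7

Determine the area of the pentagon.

Σ = (122) + (109) + (95.5) + (151.5) + (66) = 544
Area = |Σ|/2 = 272.

272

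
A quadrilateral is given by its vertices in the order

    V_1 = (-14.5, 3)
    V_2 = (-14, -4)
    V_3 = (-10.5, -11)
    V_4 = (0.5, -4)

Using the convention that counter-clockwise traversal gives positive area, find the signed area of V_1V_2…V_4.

Apply the shoelace (surveyor's) formula: 2A = Σ (x_i·y_{i+1} − x_{i+1}·y_i), indices taken mod 4.
Cross-terms: 100, 112, 47.5, -56.5  ⇒  Σ = 203
Signed area = Σ/2 = 101.5 (positive ⇒ counter-clockwise traversal).

101.5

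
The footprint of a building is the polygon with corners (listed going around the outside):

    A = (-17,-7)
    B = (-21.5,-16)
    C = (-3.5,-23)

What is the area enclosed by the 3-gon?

96.75

Apply Gauss's area formula: 2A = Σ (x_i·y_{i+1} − x_{i+1}·y_i), indices taken mod 3.
A→B: (-17)(-16) − (-21.5)(-7) = 121.5
B→C: (-21.5)(-23) − (-3.5)(-16) = 438.5
C→A: (-3.5)(-7) − (-17)(-23) = -366.5
Σ = 193.5
Area = |Σ|/2 = 96.75.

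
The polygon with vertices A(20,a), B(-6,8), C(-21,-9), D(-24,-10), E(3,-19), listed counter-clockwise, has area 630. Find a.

The doubled signed area Σ (x_i y_{i+1} − x_{i+1} y_i) is linear in a.
With a=0 it equals 1242; the coefficient of a is 9 (from the two edges through A).
So 9·a + 1242 = 2·630 = 1260 ⇒ a = 2.

2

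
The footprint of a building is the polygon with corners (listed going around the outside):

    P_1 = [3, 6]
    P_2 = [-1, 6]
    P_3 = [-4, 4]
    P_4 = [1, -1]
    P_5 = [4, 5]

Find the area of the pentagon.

Σ = (24) + (20) + (0) + (9) + (9) = 62
Area = |Σ|/2 = 31.

31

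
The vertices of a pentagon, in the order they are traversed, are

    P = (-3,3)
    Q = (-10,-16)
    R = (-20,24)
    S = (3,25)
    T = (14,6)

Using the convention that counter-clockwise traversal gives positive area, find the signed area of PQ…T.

-663

Cross-terms: 78, -560, -572, -332, 60  ⇒  Σ = -1326
Signed area = Σ/2 = -663 (negative ⇒ clockwise traversal).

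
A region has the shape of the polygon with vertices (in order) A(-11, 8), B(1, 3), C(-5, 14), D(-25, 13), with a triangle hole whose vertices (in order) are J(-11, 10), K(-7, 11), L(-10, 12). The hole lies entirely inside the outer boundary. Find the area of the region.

104.5

Outer boundary:
Apply the shoelace (surveyor's) formula: 2A = Σ (x_i·y_{i+1} − x_{i+1}·y_i), indices taken mod 4.
Cross-terms: -41, 29, 285, -57  ⇒  Σ = 216
Area = |Σ|/2 = 108.
Hole:
Σ = (-51) + (26) + (32) = 7
Area = |Σ|/2 = 3.5.
Net area = 108 − 3.5 = 104.5.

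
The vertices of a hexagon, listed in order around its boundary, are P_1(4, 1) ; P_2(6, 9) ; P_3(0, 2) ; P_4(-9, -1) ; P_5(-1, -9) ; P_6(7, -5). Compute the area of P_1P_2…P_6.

117.5

P_1→P_2: (4)(9) − (6)(1) = 30
P_2→P_3: (6)(2) − (0)(9) = 12
P_3→P_4: (0)(-1) − (-9)(2) = 18
P_4→P_5: (-9)(-9) − (-1)(-1) = 80
P_5→P_6: (-1)(-5) − (7)(-9) = 68
P_6→P_1: (7)(1) − (4)(-5) = 27
Σ = 235
Area = |Σ|/2 = 117.5.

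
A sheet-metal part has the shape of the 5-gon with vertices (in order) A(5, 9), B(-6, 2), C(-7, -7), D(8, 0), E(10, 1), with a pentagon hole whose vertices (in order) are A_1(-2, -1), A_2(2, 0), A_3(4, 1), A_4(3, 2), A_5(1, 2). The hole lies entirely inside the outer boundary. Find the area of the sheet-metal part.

Outer boundary:
A→B: (5)(2) − (-6)(9) = 64
B→C: (-6)(-7) − (-7)(2) = 56
C→D: (-7)(0) − (8)(-7) = 56
D→E: (8)(1) − (10)(0) = 8
E→A: (10)(9) − (5)(1) = 85
Σ = 269
Area = |Σ|/2 = 134.5.
Hole:
Apply the surveyor's formula: 2A = Σ (x_i·y_{i+1} − x_{i+1}·y_i), indices taken mod 5.
Σ = (2) + (2) + (5) + (4) + (3) = 16
Area = |Σ|/2 = 8.
Net area = 134.5 − 8 = 126.5.

126.5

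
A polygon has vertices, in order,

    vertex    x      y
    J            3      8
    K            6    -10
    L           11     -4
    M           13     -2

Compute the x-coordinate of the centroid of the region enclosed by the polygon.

270/37

Apply Gauss's area formula. First the cross-terms c_i = x_i·y_{i+1} − x_{i+1}·y_i:
  -78, 86, 30, 110  ⇒  2A = 148, A = 74.
Then Σ (x_i + x_{i+1})·c_i = 3240, so x̄ = 3240 / (6·74) = 270/37.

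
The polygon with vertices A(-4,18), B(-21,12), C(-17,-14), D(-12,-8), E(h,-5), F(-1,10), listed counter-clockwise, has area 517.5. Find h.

The doubled signed area Σ (x_i y_{i+1} − x_{i+1} y_i) is linear in h.
With h=0 it equals 873; the coefficient of h is 18 (from the two edges through E).
So 18·h + 873 = 2·517.5 = 1035 ⇒ h = 9.

9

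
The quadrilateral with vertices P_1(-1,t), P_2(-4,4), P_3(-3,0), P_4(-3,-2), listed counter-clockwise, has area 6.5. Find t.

The doubled signed area Σ (x_i y_{i+1} − x_{i+1} y_i) is linear in t.
With t=0 it equals 12; the coefficient of t is 1 (from the two edges through P_1).
So 1·t + 12 = 2·6.5 = 13 ⇒ t = 1.

1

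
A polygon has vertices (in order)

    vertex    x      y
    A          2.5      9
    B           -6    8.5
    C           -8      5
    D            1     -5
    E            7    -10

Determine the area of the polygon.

130.625

Apply the shoelace formula: 2A = Σ (x_i·y_{i+1} − x_{i+1}·y_i), indices taken mod 5.
A→B: (2.5)(8.5) − (-6)(9) = 75.25
B→C: (-6)(5) − (-8)(8.5) = 38
C→D: (-8)(-5) − (1)(5) = 35
D→E: (1)(-10) − (7)(-5) = 25
E→A: (7)(9) − (2.5)(-10) = 88
Σ = 261.25
Area = |Σ|/2 = 130.625.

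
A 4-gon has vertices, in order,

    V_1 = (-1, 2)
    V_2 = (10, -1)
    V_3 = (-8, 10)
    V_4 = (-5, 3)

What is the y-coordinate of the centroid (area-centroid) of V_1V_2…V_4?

Apply Gauss's area formula. First the cross-terms c_i = x_i·y_{i+1} − x_{i+1}·y_i:
  -19, 92, 26, -7  ⇒  2A = 92, A = 46.
Then Σ (y_i + y_{i+1})·c_i = 1112, so ȳ = 1112 / (6·46) = 278/69.

278/69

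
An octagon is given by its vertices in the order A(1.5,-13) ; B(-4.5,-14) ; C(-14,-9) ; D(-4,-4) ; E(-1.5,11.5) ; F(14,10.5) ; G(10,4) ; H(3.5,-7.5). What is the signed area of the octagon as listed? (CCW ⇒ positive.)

-308

Apply the shoelace (surveyor's) formula: 2A = Σ (x_i·y_{i+1} − x_{i+1}·y_i), indices taken mod 8.
A→B: (1.5)(-14) − (-4.5)(-13) = -79.5
B→C: (-4.5)(-9) − (-14)(-14) = -155.5
C→D: (-14)(-4) − (-4)(-9) = 20
D→E: (-4)(11.5) − (-1.5)(-4) = -52
E→F: (-1.5)(10.5) − (14)(11.5) = -176.75
F→G: (14)(4) − (10)(10.5) = -49
G→H: (10)(-7.5) − (3.5)(4) = -89
H→A: (3.5)(-13) − (1.5)(-7.5) = -34.25
Σ = -616
Signed area = Σ/2 = -308 (negative ⇒ clockwise traversal).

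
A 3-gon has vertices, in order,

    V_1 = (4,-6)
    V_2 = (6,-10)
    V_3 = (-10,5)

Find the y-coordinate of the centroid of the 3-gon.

-11/3

Apply the surveyor's formula. First the cross-terms c_i = x_i·y_{i+1} − x_{i+1}·y_i:
  -4, -70, 40  ⇒  2A = -34, A = -17.
Then Σ (y_i + y_{i+1})·c_i = 374, so ȳ = 374 / (6·(-17)) = -11/3.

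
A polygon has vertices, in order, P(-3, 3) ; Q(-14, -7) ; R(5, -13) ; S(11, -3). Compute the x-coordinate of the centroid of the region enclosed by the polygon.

Apply Gauss's area formula. First the cross-terms c_i = x_i·y_{i+1} − x_{i+1}·y_i:
  63, 217, 128, 24  ⇒  2A = 432, A = 216.
Then Σ (x_i + x_{i+1})·c_i = -784, so x̄ = -784 / (6·216) = -49/81.

-49/81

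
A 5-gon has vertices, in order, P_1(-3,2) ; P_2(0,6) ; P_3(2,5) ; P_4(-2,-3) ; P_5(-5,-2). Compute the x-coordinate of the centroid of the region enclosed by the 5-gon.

Apply the shoelace (surveyor's) formula. First the cross-terms c_i = x_i·y_{i+1} − x_{i+1}·y_i:
  -18, -12, 4, -11, -16  ⇒  2A = -53, A = -26.5.
Then Σ (x_i + x_{i+1})·c_i = 235, so x̄ = 235 / (6·(-26.5)) = -235/159.

-235/159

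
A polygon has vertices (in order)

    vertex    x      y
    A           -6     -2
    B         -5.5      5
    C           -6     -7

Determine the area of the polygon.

Σ = (-41) + (68.5) + (-30) = -2.5
Area = |Σ|/2 = 1.25.

1.25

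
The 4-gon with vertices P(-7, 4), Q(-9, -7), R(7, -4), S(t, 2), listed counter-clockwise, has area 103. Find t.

The doubled signed area Σ (x_i y_{i+1} − x_{i+1} y_i) is linear in t.
With t=0 it equals 198; the coefficient of t is 8 (from the two edges through S).
So 8·t + 198 = 2·103 = 206 ⇒ t = 1.

1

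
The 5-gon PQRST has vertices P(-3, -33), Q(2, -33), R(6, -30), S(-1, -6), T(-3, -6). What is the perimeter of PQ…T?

|PQ| = √((5)² + (0)²) = √25 = 5
|QR| = √((4)² + (3)²) = √25 = 5
|RS| = √((-7)² + (24)²) = √625 = 25
|ST| = √((-2)² + (0)²) = √4 = 2
|TP| = √((0)² + (-27)²) = √729 = 27
Perimeter = 5 + 5 + 25 + 2 + 27 = 64.

64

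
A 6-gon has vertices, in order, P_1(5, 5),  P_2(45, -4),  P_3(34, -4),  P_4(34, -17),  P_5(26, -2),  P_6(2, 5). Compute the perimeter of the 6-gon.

|P_1P_2| = √((40)² + (-9)²) = √1681 = 41
|P_2P_3| = √((-11)² + (0)²) = √121 = 11
|P_3P_4| = √((0)² + (-13)²) = √169 = 13
|P_4P_5| = √((-8)² + (15)²) = √289 = 17
|P_5P_6| = √((-24)² + (7)²) = √625 = 25
|P_6P_1| = √((3)² + (0)²) = √9 = 3
Perimeter = 41 + 11 + 13 + 17 + 25 + 3 = 110.

110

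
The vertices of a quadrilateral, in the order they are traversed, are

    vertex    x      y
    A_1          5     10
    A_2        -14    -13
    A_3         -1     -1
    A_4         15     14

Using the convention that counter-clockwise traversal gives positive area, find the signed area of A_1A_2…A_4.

78.5

A_1→A_2: (5)(-13) − (-14)(10) = 75
A_2→A_3: (-14)(-1) − (-1)(-13) = 1
A_3→A_4: (-1)(14) − (15)(-1) = 1
A_4→A_1: (15)(10) − (5)(14) = 80
Σ = 157
Signed area = Σ/2 = 78.5 (positive ⇒ counter-clockwise traversal).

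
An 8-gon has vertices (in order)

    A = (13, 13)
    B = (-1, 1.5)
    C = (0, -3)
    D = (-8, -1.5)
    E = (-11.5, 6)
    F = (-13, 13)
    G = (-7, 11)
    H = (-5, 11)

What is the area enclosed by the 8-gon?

Apply Gauss's area formula: 2A = Σ (x_i·y_{i+1} − x_{i+1}·y_i), indices taken mod 8.
A→B: (13)(1.5) − (-1)(13) = 32.5
B→C: (-1)(-3) − (0)(1.5) = 3
C→D: (0)(-1.5) − (-8)(-3) = -24
D→E: (-8)(6) − (-11.5)(-1.5) = -65.25
E→F: (-11.5)(13) − (-13)(6) = -71.5
F→G: (-13)(11) − (-7)(13) = -52
G→H: (-7)(11) − (-5)(11) = -22
H→A: (-5)(13) − (13)(11) = -208
Σ = -407.25
Area = |Σ|/2 = 203.625.

203.625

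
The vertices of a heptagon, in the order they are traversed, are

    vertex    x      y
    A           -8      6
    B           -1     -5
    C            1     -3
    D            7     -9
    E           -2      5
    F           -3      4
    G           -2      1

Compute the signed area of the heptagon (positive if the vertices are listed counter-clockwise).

Σ = (46) + (8) + (12) + (17) + (7) + (5) + (-4) = 91
Signed area = Σ/2 = 45.5 (positive ⇒ counter-clockwise traversal).

45.5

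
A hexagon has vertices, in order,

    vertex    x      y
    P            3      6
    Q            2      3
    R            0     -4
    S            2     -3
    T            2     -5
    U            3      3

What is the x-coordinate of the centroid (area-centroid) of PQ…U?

Apply the shoelace formula. First the cross-terms c_i = x_i·y_{i+1} − x_{i+1}·y_i:
  -3, -8, 8, -4, 21, 9  ⇒  2A = 23, A = 11.5.
Then Σ (x_i + x_{i+1})·c_i = 128, so x̄ = 128 / (6·11.5) = 128/69.

128/69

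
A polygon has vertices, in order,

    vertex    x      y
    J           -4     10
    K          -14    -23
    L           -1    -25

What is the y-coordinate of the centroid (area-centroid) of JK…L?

Apply the shoelace formula. First the cross-terms c_i = x_i·y_{i+1} − x_{i+1}·y_i:
  232, 327, -110  ⇒  2A = 449, A = 224.5.
Then Σ (y_i + y_{i+1})·c_i = -17062, so ȳ = -17062 / (6·224.5) = -38/3.

-38/3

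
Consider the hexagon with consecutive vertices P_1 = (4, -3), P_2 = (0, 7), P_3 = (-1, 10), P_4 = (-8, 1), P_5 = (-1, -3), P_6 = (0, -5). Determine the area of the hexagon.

Apply the shoelace (surveyor's) formula: 2A = Σ (x_i·y_{i+1} − x_{i+1}·y_i), indices taken mod 6.
P_1→P_2: (4)(7) − (0)(-3) = 28
P_2→P_3: (0)(10) − (-1)(7) = 7
P_3→P_4: (-1)(1) − (-8)(10) = 79
P_4→P_5: (-8)(-3) − (-1)(1) = 25
P_5→P_6: (-1)(-5) − (0)(-3) = 5
P_6→P_1: (0)(-3) − (4)(-5) = 20
Σ = 164
Area = |Σ|/2 = 82.

82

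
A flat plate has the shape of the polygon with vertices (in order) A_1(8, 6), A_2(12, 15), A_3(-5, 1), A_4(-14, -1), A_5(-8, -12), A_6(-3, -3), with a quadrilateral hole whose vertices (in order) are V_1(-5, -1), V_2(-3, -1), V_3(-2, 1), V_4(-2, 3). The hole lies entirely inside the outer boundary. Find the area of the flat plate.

149

Outer boundary:
Apply the shoelace (surveyor's) formula: 2A = Σ (x_i·y_{i+1} − x_{i+1}·y_i), indices taken mod 6.
A_1→A_2: (8)(15) − (12)(6) = 48
A_2→A_3: (12)(1) − (-5)(15) = 87
A_3→A_4: (-5)(-1) − (-14)(1) = 19
A_4→A_5: (-14)(-12) − (-8)(-1) = 160
A_5→A_6: (-8)(-3) − (-3)(-12) = -12
A_6→A_1: (-3)(6) − (8)(-3) = 6
Σ = 308
Area = |Σ|/2 = 154.
Hole:
V_1→V_2: (-5)(-1) − (-3)(-1) = 2
V_2→V_3: (-3)(1) − (-2)(-1) = -5
V_3→V_4: (-2)(3) − (-2)(1) = -4
V_4→V_1: (-2)(-1) − (-5)(3) = 17
Σ = 10
Area = |Σ|/2 = 5.
Net area = 154 − 5 = 149.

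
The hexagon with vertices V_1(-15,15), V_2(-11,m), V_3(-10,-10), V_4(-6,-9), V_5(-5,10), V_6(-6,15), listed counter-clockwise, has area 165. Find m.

Write out the shoelace sum; only the two edges meeting at V_2 involve m:
2·Area = [((-15)·m − (-11)·15) + ((-11)·(-10) − (-10)·m)] + 45
       = -5·m + 320 = 330
⇒ m = -2.

-2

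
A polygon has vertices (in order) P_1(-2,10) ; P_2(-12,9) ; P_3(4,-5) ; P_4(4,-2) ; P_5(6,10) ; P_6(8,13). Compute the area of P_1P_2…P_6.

147

Σ = (102) + (24) + (12) + (52) + (-2) + (106) = 294
Area = |Σ|/2 = 147.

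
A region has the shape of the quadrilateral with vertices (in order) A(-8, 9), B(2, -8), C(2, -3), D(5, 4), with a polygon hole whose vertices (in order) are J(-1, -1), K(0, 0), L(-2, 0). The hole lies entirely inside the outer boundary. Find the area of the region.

Outer boundary:
Apply the shoelace formula: 2A = Σ (x_i·y_{i+1} − x_{i+1}·y_i), indices taken mod 4.
Σ = (46) + (10) + (23) + (77) = 156
Area = |Σ|/2 = 78.
Hole:
Apply the shoelace formula: 2A = Σ (x_i·y_{i+1} − x_{i+1}·y_i), indices taken mod 3.
Cross-terms: 0, 0, 2  ⇒  Σ = 2
Area = |Σ|/2 = 1.
Net area = 78 − 1 = 77.

77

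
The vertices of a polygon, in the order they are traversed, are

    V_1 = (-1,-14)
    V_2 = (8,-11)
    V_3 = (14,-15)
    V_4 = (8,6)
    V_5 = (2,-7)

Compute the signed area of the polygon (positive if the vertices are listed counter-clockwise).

Apply the shoelace (surveyor's) formula: 2A = Σ (x_i·y_{i+1} − x_{i+1}·y_i), indices taken mod 5.
V_1→V_2: (-1)(-11) − (8)(-14) = 123
V_2→V_3: (8)(-15) − (14)(-11) = 34
V_3→V_4: (14)(6) − (8)(-15) = 204
V_4→V_5: (8)(-7) − (2)(6) = -68
V_5→V_1: (2)(-14) − (-1)(-7) = -35
Σ = 258
Signed area = Σ/2 = 129 (positive ⇒ counter-clockwise traversal).

129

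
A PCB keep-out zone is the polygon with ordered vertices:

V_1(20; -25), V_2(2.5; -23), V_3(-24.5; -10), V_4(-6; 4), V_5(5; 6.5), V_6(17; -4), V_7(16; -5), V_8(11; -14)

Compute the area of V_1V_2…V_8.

Apply the surveyor's formula: 2A = Σ (x_i·y_{i+1} − x_{i+1}·y_i), indices taken mod 8.
Cross-terms: -397.5, -588.5, -158, -59, -130.5, -21, -169, 5  ⇒  Σ = -1518.5
Area = |Σ|/2 = 759.25.

759.25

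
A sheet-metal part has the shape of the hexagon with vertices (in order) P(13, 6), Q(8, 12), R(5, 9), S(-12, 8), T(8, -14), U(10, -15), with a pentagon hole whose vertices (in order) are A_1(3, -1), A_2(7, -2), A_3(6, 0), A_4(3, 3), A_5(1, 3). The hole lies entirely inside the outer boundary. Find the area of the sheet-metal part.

310

Outer boundary:
Apply the surveyor's formula: 2A = Σ (x_i·y_{i+1} − x_{i+1}·y_i), indices taken mod 6.
Cross-terms: 108, 12, 148, 104, 20, 255  ⇒  Σ = 647
Area = |Σ|/2 = 323.5.
Hole:
Apply Gauss's area formula: 2A = Σ (x_i·y_{i+1} − x_{i+1}·y_i), indices taken mod 5.
A_1→A_2: (3)(-2) − (7)(-1) = 1
A_2→A_3: (7)(0) − (6)(-2) = 12
A_3→A_4: (6)(3) − (3)(0) = 18
A_4→A_5: (3)(3) − (1)(3) = 6
A_5→A_1: (1)(-1) − (3)(3) = -10
Σ = 27
Area = |Σ|/2 = 13.5.
Net area = 323.5 − 13.5 = 310.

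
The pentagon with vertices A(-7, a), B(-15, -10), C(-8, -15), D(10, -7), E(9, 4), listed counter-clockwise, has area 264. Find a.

Write out the shoelace sum; only the two edges meeting at A involve a:
2·Area = [(9·a − (-7)·4) + ((-7)·(-10) − (-15)·a)] + 454
       = 24·a + 552 = 528
⇒ a = -1.

-1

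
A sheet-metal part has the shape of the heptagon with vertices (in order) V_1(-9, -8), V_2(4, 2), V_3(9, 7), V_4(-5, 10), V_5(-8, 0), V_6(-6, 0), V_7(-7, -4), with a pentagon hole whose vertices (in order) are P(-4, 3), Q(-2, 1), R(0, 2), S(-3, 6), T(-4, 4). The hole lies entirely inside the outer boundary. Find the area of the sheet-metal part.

126.5

Outer boundary:
Σ = (14) + (10) + (125) + (80) + (0) + (24) + (20) = 273
Area = |Σ|/2 = 136.5.
Hole:
Apply Gauss's area formula: 2A = Σ (x_i·y_{i+1} − x_{i+1}·y_i), indices taken mod 5.
P→Q: (-4)(1) − (-2)(3) = 2
Q→R: (-2)(2) − (0)(1) = -4
R→S: (0)(6) − (-3)(2) = 6
S→T: (-3)(4) − (-4)(6) = 12
T→P: (-4)(3) − (-4)(4) = 4
Σ = 20
Area = |Σ|/2 = 10.
Net area = 136.5 − 10 = 126.5.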